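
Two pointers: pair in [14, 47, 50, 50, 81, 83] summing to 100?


lo=0(14)+hi=5(83)=97
lo=1(47)+hi=5(83)=130
lo=1(47)+hi=4(81)=128
lo=1(47)+hi=3(50)=97
lo=2(50)+hi=3(50)=100

Yes: 50+50=100


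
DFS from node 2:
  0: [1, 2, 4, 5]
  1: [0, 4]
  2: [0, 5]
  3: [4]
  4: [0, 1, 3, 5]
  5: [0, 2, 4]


Visit 2, push [5, 0]
Visit 0, push [5, 4, 1]
Visit 1, push [4]
Visit 4, push [5, 3]
Visit 3, push []
Visit 5, push []

DFS order: [2, 0, 1, 4, 3, 5]


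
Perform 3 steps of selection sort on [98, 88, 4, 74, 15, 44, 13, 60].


Initial: [98, 88, 4, 74, 15, 44, 13, 60]
Step 1: min=4 at 2
  Swap: [4, 88, 98, 74, 15, 44, 13, 60]
Step 2: min=13 at 6
  Swap: [4, 13, 98, 74, 15, 44, 88, 60]
Step 3: min=15 at 4
  Swap: [4, 13, 15, 74, 98, 44, 88, 60]

After 3 steps: [4, 13, 15, 74, 98, 44, 88, 60]


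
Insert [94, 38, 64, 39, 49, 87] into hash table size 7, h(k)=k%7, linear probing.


Insert 94: h=3 -> slot 3
Insert 38: h=3, 1 probes -> slot 4
Insert 64: h=1 -> slot 1
Insert 39: h=4, 1 probes -> slot 5
Insert 49: h=0 -> slot 0
Insert 87: h=3, 3 probes -> slot 6

Table: [49, 64, None, 94, 38, 39, 87]


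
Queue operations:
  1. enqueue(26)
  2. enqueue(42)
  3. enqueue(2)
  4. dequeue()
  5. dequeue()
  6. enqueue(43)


enqueue(26) -> [26]
enqueue(42) -> [26, 42]
enqueue(2) -> [26, 42, 2]
dequeue()->26, [42, 2]
dequeue()->42, [2]
enqueue(43) -> [2, 43]

Final queue: [2, 43]


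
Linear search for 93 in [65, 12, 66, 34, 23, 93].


i=0: 65!=93
i=1: 12!=93
i=2: 66!=93
i=3: 34!=93
i=4: 23!=93
i=5: 93==93 found!

Found at 5, 6 comps


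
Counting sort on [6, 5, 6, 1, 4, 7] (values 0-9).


Input: [6, 5, 6, 1, 4, 7]
Counts: [0, 1, 0, 0, 1, 1, 2, 1, 0, 0]

Sorted: [1, 4, 5, 6, 6, 7]


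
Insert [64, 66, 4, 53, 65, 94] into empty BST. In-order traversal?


Insert 64: root
Insert 66: R from 64
Insert 4: L from 64
Insert 53: L from 64 -> R from 4
Insert 65: R from 64 -> L from 66
Insert 94: R from 64 -> R from 66

In-order: [4, 53, 64, 65, 66, 94]


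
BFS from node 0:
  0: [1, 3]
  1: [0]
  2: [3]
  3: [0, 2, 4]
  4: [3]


Visit 0, enqueue [1, 3]
Visit 1, enqueue []
Visit 3, enqueue [2, 4]
Visit 2, enqueue []
Visit 4, enqueue []

BFS order: [0, 1, 3, 2, 4]


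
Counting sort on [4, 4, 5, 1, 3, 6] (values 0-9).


Input: [4, 4, 5, 1, 3, 6]
Counts: [0, 1, 0, 1, 2, 1, 1, 0, 0, 0]

Sorted: [1, 3, 4, 4, 5, 6]


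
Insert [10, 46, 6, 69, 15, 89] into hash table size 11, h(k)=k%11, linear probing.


Insert 10: h=10 -> slot 10
Insert 46: h=2 -> slot 2
Insert 6: h=6 -> slot 6
Insert 69: h=3 -> slot 3
Insert 15: h=4 -> slot 4
Insert 89: h=1 -> slot 1

Table: [None, 89, 46, 69, 15, None, 6, None, None, None, 10]


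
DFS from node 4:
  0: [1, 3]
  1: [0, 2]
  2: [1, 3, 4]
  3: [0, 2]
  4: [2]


Visit 4, push [2]
Visit 2, push [3, 1]
Visit 1, push [0]
Visit 0, push [3]
Visit 3, push []

DFS order: [4, 2, 1, 0, 3]


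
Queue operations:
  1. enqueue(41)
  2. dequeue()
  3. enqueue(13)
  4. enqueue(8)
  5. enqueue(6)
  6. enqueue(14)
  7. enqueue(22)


enqueue(41) -> [41]
dequeue()->41, []
enqueue(13) -> [13]
enqueue(8) -> [13, 8]
enqueue(6) -> [13, 8, 6]
enqueue(14) -> [13, 8, 6, 14]
enqueue(22) -> [13, 8, 6, 14, 22]

Final queue: [13, 8, 6, 14, 22]


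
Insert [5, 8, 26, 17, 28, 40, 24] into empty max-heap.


Insert 5: [5]
Insert 8: [8, 5]
Insert 26: [26, 5, 8]
Insert 17: [26, 17, 8, 5]
Insert 28: [28, 26, 8, 5, 17]
Insert 40: [40, 26, 28, 5, 17, 8]
Insert 24: [40, 26, 28, 5, 17, 8, 24]

Final heap: [40, 26, 28, 5, 17, 8, 24]


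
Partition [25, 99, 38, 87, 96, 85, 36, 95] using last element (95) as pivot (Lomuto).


Pivot: 95
  25 <= 95: advance i (no swap)
  38 <= 95: swap -> [25, 38, 99, 87, 96, 85, 36, 95]
  87 <= 95: swap -> [25, 38, 87, 99, 96, 85, 36, 95]
  85 <= 95: swap -> [25, 38, 87, 85, 96, 99, 36, 95]
  36 <= 95: swap -> [25, 38, 87, 85, 36, 99, 96, 95]
Place pivot at 5: [25, 38, 87, 85, 36, 95, 96, 99]

Partitioned: [25, 38, 87, 85, 36, 95, 96, 99]


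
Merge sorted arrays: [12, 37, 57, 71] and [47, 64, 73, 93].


Take 12 from A
Take 37 from A
Take 47 from B
Take 57 from A
Take 64 from B
Take 71 from A

Merged: [12, 37, 47, 57, 64, 71, 73, 93]


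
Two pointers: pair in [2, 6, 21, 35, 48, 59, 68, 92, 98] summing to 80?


lo=0(2)+hi=8(98)=100
lo=0(2)+hi=7(92)=94
lo=0(2)+hi=6(68)=70
lo=1(6)+hi=6(68)=74
lo=2(21)+hi=6(68)=89
lo=2(21)+hi=5(59)=80

Yes: 21+59=80


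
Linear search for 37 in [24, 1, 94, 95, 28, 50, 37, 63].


i=0: 24!=37
i=1: 1!=37
i=2: 94!=37
i=3: 95!=37
i=4: 28!=37
i=5: 50!=37
i=6: 37==37 found!

Found at 6, 7 comps


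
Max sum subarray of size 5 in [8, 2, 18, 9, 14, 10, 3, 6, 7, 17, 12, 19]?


[0:5]: 51
[1:6]: 53
[2:7]: 54
[3:8]: 42
[4:9]: 40
[5:10]: 43
[6:11]: 45
[7:12]: 61

Max: 61 at [7:12]


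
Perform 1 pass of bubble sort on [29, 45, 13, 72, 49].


Initial: [29, 45, 13, 72, 49]
Pass 1: [29, 13, 45, 49, 72] (2 swaps)

After 1 pass: [29, 13, 45, 49, 72]


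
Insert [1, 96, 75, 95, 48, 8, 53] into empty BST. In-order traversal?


Insert 1: root
Insert 96: R from 1
Insert 75: R from 1 -> L from 96
Insert 95: R from 1 -> L from 96 -> R from 75
Insert 48: R from 1 -> L from 96 -> L from 75
Insert 8: R from 1 -> L from 96 -> L from 75 -> L from 48
Insert 53: R from 1 -> L from 96 -> L from 75 -> R from 48

In-order: [1, 8, 48, 53, 75, 95, 96]


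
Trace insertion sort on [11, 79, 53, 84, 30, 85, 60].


Initial: [11, 79, 53, 84, 30, 85, 60]
Insert 79: [11, 79, 53, 84, 30, 85, 60]
Insert 53: [11, 53, 79, 84, 30, 85, 60]
Insert 84: [11, 53, 79, 84, 30, 85, 60]
Insert 30: [11, 30, 53, 79, 84, 85, 60]
Insert 85: [11, 30, 53, 79, 84, 85, 60]
Insert 60: [11, 30, 53, 60, 79, 84, 85]

Sorted: [11, 30, 53, 60, 79, 84, 85]


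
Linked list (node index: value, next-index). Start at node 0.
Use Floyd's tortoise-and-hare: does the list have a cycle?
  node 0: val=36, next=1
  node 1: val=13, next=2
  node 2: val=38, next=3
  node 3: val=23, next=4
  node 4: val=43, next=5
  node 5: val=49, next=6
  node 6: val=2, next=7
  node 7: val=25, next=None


Floyd's tortoise (slow, +1) and hare (fast, +2):
  init: slow=0, fast=0
  step 1: slow=1, fast=2
  step 2: slow=2, fast=4
  step 3: slow=3, fast=6
  step 4: fast 6->7->None, no cycle

Cycle: no


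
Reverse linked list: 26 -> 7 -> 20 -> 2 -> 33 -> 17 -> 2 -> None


Step 1: curr=26, set curr.next=prev(None) | reversed so far: 26
Step 2: curr=7, set curr.next=prev(26) | reversed so far: 7 -> 26
Step 3: curr=20, set curr.next=prev(7) | reversed so far: 20 -> 7 -> 26
Step 4: curr=2, set curr.next=prev(20) | reversed so far: 2 -> 20 -> 7 -> 26
Step 5: curr=33, set curr.next=prev(2) | reversed so far: 33 -> 2 -> 20 -> 7 -> 26
Step 6: curr=17, set curr.next=prev(33) | reversed so far: 17 -> 33 -> 2 -> 20 -> 7 -> 26
Step 7: curr=2, set curr.next=prev(17) | reversed so far: 2 -> 17 -> 33 -> 2 -> 20 -> 7 -> 26

2 -> 17 -> 33 -> 2 -> 20 -> 7 -> 26 -> None


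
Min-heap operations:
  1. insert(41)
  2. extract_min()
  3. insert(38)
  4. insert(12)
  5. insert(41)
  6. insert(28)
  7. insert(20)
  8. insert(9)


insert(41) -> [41]
extract_min()->41, []
insert(38) -> [38]
insert(12) -> [12, 38]
insert(41) -> [12, 38, 41]
insert(28) -> [12, 28, 41, 38]
insert(20) -> [12, 20, 41, 38, 28]
insert(9) -> [9, 20, 12, 38, 28, 41]

Final heap: [9, 20, 12, 38, 28, 41]


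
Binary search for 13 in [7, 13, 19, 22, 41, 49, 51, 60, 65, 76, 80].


Step 1: lo=0, hi=10, mid=5, val=49
Step 2: lo=0, hi=4, mid=2, val=19
Step 3: lo=0, hi=1, mid=0, val=7
Step 4: lo=1, hi=1, mid=1, val=13

Found at index 1


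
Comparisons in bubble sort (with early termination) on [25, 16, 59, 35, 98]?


Algorithm: bubble sort (with early termination)
Input: [25, 16, 59, 35, 98]
Sorted: [16, 25, 35, 59, 98]

7


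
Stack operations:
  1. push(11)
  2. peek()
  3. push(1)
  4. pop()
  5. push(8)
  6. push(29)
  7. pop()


push(11) -> [11]
peek()->11
push(1) -> [11, 1]
pop()->1, [11]
push(8) -> [11, 8]
push(29) -> [11, 8, 29]
pop()->29, [11, 8]

Final stack: [11, 8]


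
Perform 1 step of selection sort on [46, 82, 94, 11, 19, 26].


Initial: [46, 82, 94, 11, 19, 26]
Step 1: min=11 at 3
  Swap: [11, 82, 94, 46, 19, 26]

After 1 step: [11, 82, 94, 46, 19, 26]


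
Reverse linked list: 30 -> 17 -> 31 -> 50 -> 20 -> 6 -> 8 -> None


Step 1: curr=30, set curr.next=prev(None) | reversed so far: 30
Step 2: curr=17, set curr.next=prev(30) | reversed so far: 17 -> 30
Step 3: curr=31, set curr.next=prev(17) | reversed so far: 31 -> 17 -> 30
Step 4: curr=50, set curr.next=prev(31) | reversed so far: 50 -> 31 -> 17 -> 30
Step 5: curr=20, set curr.next=prev(50) | reversed so far: 20 -> 50 -> 31 -> 17 -> 30
Step 6: curr=6, set curr.next=prev(20) | reversed so far: 6 -> 20 -> 50 -> 31 -> 17 -> 30
Step 7: curr=8, set curr.next=prev(6) | reversed so far: 8 -> 6 -> 20 -> 50 -> 31 -> 17 -> 30

8 -> 6 -> 20 -> 50 -> 31 -> 17 -> 30 -> None


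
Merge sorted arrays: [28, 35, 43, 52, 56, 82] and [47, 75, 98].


Take 28 from A
Take 35 from A
Take 43 from A
Take 47 from B
Take 52 from A
Take 56 from A
Take 75 from B
Take 82 from A

Merged: [28, 35, 43, 47, 52, 56, 75, 82, 98]


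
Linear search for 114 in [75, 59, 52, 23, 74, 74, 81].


i=0: 75!=114
i=1: 59!=114
i=2: 52!=114
i=3: 23!=114
i=4: 74!=114
i=5: 74!=114
i=6: 81!=114

Not found, 7 comps


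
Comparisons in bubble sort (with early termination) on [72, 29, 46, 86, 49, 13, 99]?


Algorithm: bubble sort (with early termination)
Input: [72, 29, 46, 86, 49, 13, 99]
Sorted: [13, 29, 46, 49, 72, 86, 99]

21


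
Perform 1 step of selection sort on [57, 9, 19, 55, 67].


Initial: [57, 9, 19, 55, 67]
Step 1: min=9 at 1
  Swap: [9, 57, 19, 55, 67]

After 1 step: [9, 57, 19, 55, 67]


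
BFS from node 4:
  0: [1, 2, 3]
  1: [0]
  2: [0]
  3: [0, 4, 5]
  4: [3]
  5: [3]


Visit 4, enqueue [3]
Visit 3, enqueue [0, 5]
Visit 0, enqueue [1, 2]
Visit 5, enqueue []
Visit 1, enqueue []
Visit 2, enqueue []

BFS order: [4, 3, 0, 5, 1, 2]


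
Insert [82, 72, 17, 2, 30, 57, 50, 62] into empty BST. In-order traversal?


Insert 82: root
Insert 72: L from 82
Insert 17: L from 82 -> L from 72
Insert 2: L from 82 -> L from 72 -> L from 17
Insert 30: L from 82 -> L from 72 -> R from 17
Insert 57: L from 82 -> L from 72 -> R from 17 -> R from 30
Insert 50: L from 82 -> L from 72 -> R from 17 -> R from 30 -> L from 57
Insert 62: L from 82 -> L from 72 -> R from 17 -> R from 30 -> R from 57

In-order: [2, 17, 30, 50, 57, 62, 72, 82]


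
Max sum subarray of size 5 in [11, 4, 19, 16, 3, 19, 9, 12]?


[0:5]: 53
[1:6]: 61
[2:7]: 66
[3:8]: 59

Max: 66 at [2:7]


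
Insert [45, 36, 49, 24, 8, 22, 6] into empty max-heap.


Insert 45: [45]
Insert 36: [45, 36]
Insert 49: [49, 36, 45]
Insert 24: [49, 36, 45, 24]
Insert 8: [49, 36, 45, 24, 8]
Insert 22: [49, 36, 45, 24, 8, 22]
Insert 6: [49, 36, 45, 24, 8, 22, 6]

Final heap: [49, 36, 45, 24, 8, 22, 6]


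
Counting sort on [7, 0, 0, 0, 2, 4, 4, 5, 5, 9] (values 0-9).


Input: [7, 0, 0, 0, 2, 4, 4, 5, 5, 9]
Counts: [3, 0, 1, 0, 2, 2, 0, 1, 0, 1]

Sorted: [0, 0, 0, 2, 4, 4, 5, 5, 7, 9]


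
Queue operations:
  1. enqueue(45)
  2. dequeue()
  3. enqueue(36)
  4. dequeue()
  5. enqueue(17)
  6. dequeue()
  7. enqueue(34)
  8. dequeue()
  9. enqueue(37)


enqueue(45) -> [45]
dequeue()->45, []
enqueue(36) -> [36]
dequeue()->36, []
enqueue(17) -> [17]
dequeue()->17, []
enqueue(34) -> [34]
dequeue()->34, []
enqueue(37) -> [37]

Final queue: [37]


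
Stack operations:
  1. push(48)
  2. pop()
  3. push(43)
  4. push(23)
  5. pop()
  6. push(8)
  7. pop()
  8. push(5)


push(48) -> [48]
pop()->48, []
push(43) -> [43]
push(23) -> [43, 23]
pop()->23, [43]
push(8) -> [43, 8]
pop()->8, [43]
push(5) -> [43, 5]

Final stack: [43, 5]


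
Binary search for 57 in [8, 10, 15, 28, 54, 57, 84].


Step 1: lo=0, hi=6, mid=3, val=28
Step 2: lo=4, hi=6, mid=5, val=57

Found at index 5


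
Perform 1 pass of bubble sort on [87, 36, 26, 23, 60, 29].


Initial: [87, 36, 26, 23, 60, 29]
Pass 1: [36, 26, 23, 60, 29, 87] (5 swaps)

After 1 pass: [36, 26, 23, 60, 29, 87]


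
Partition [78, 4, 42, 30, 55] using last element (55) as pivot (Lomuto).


Pivot: 55
  4 <= 55: swap -> [4, 78, 42, 30, 55]
  42 <= 55: swap -> [4, 42, 78, 30, 55]
  30 <= 55: swap -> [4, 42, 30, 78, 55]
Place pivot at 3: [4, 42, 30, 55, 78]

Partitioned: [4, 42, 30, 55, 78]


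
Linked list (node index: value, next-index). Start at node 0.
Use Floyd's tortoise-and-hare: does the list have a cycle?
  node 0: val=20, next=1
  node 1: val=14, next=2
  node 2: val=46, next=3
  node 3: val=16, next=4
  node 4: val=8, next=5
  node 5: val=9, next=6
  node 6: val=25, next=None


Floyd's tortoise (slow, +1) and hare (fast, +2):
  init: slow=0, fast=0
  step 1: slow=1, fast=2
  step 2: slow=2, fast=4
  step 3: slow=3, fast=6
  step 4: fast -> None, no cycle

Cycle: no


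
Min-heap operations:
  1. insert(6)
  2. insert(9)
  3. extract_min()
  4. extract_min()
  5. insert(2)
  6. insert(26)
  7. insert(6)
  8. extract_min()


insert(6) -> [6]
insert(9) -> [6, 9]
extract_min()->6, [9]
extract_min()->9, []
insert(2) -> [2]
insert(26) -> [2, 26]
insert(6) -> [2, 26, 6]
extract_min()->2, [6, 26]

Final heap: [6, 26]


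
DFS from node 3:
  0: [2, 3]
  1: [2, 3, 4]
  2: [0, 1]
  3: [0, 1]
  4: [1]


Visit 3, push [1, 0]
Visit 0, push [2]
Visit 2, push [1]
Visit 1, push [4]
Visit 4, push []

DFS order: [3, 0, 2, 1, 4]


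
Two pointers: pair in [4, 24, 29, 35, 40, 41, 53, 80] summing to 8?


lo=0(4)+hi=7(80)=84
lo=0(4)+hi=6(53)=57
lo=0(4)+hi=5(41)=45
lo=0(4)+hi=4(40)=44
lo=0(4)+hi=3(35)=39
lo=0(4)+hi=2(29)=33
lo=0(4)+hi=1(24)=28

No pair found


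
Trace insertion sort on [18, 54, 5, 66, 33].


Initial: [18, 54, 5, 66, 33]
Insert 54: [18, 54, 5, 66, 33]
Insert 5: [5, 18, 54, 66, 33]
Insert 66: [5, 18, 54, 66, 33]
Insert 33: [5, 18, 33, 54, 66]

Sorted: [5, 18, 33, 54, 66]


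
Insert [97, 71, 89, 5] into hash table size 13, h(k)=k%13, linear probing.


Insert 97: h=6 -> slot 6
Insert 71: h=6, 1 probes -> slot 7
Insert 89: h=11 -> slot 11
Insert 5: h=5 -> slot 5

Table: [None, None, None, None, None, 5, 97, 71, None, None, None, 89, None]


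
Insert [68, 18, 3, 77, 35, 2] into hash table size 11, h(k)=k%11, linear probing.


Insert 68: h=2 -> slot 2
Insert 18: h=7 -> slot 7
Insert 3: h=3 -> slot 3
Insert 77: h=0 -> slot 0
Insert 35: h=2, 2 probes -> slot 4
Insert 2: h=2, 3 probes -> slot 5

Table: [77, None, 68, 3, 35, 2, None, 18, None, None, None]


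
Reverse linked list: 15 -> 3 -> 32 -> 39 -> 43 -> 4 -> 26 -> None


Step 1: curr=15, set curr.next=prev(None) | reversed so far: 15
Step 2: curr=3, set curr.next=prev(15) | reversed so far: 3 -> 15
Step 3: curr=32, set curr.next=prev(3) | reversed so far: 32 -> 3 -> 15
Step 4: curr=39, set curr.next=prev(32) | reversed so far: 39 -> 32 -> 3 -> 15
Step 5: curr=43, set curr.next=prev(39) | reversed so far: 43 -> 39 -> 32 -> 3 -> 15
Step 6: curr=4, set curr.next=prev(43) | reversed so far: 4 -> 43 -> 39 -> 32 -> 3 -> 15
Step 7: curr=26, set curr.next=prev(4) | reversed so far: 26 -> 4 -> 43 -> 39 -> 32 -> 3 -> 15

26 -> 4 -> 43 -> 39 -> 32 -> 3 -> 15 -> None


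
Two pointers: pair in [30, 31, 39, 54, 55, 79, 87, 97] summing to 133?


lo=0(30)+hi=7(97)=127
lo=1(31)+hi=7(97)=128
lo=2(39)+hi=7(97)=136
lo=2(39)+hi=6(87)=126
lo=3(54)+hi=6(87)=141
lo=3(54)+hi=5(79)=133

Yes: 54+79=133


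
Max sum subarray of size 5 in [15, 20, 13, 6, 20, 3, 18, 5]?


[0:5]: 74
[1:6]: 62
[2:7]: 60
[3:8]: 52

Max: 74 at [0:5]


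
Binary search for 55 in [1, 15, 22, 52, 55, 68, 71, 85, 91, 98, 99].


Step 1: lo=0, hi=10, mid=5, val=68
Step 2: lo=0, hi=4, mid=2, val=22
Step 3: lo=3, hi=4, mid=3, val=52
Step 4: lo=4, hi=4, mid=4, val=55

Found at index 4


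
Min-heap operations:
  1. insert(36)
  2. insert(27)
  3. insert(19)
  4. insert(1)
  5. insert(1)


insert(36) -> [36]
insert(27) -> [27, 36]
insert(19) -> [19, 36, 27]
insert(1) -> [1, 19, 27, 36]
insert(1) -> [1, 1, 27, 36, 19]

Final heap: [1, 1, 27, 36, 19]


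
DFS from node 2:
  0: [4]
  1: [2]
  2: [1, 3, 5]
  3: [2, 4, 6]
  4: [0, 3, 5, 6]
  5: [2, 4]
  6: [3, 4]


Visit 2, push [5, 3, 1]
Visit 1, push []
Visit 3, push [6, 4]
Visit 4, push [6, 5, 0]
Visit 0, push []
Visit 5, push []
Visit 6, push []

DFS order: [2, 1, 3, 4, 0, 5, 6]


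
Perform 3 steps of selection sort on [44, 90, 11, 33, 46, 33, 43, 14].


Initial: [44, 90, 11, 33, 46, 33, 43, 14]
Step 1: min=11 at 2
  Swap: [11, 90, 44, 33, 46, 33, 43, 14]
Step 2: min=14 at 7
  Swap: [11, 14, 44, 33, 46, 33, 43, 90]
Step 3: min=33 at 3
  Swap: [11, 14, 33, 44, 46, 33, 43, 90]

After 3 steps: [11, 14, 33, 44, 46, 33, 43, 90]


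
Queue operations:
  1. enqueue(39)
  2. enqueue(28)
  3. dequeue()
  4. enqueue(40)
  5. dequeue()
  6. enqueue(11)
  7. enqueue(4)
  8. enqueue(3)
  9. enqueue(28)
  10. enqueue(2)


enqueue(39) -> [39]
enqueue(28) -> [39, 28]
dequeue()->39, [28]
enqueue(40) -> [28, 40]
dequeue()->28, [40]
enqueue(11) -> [40, 11]
enqueue(4) -> [40, 11, 4]
enqueue(3) -> [40, 11, 4, 3]
enqueue(28) -> [40, 11, 4, 3, 28]
enqueue(2) -> [40, 11, 4, 3, 28, 2]

Final queue: [40, 11, 4, 3, 28, 2]


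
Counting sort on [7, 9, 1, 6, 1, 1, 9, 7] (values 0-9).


Input: [7, 9, 1, 6, 1, 1, 9, 7]
Counts: [0, 3, 0, 0, 0, 0, 1, 2, 0, 2]

Sorted: [1, 1, 1, 6, 7, 7, 9, 9]


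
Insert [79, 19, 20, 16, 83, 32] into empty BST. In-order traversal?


Insert 79: root
Insert 19: L from 79
Insert 20: L from 79 -> R from 19
Insert 16: L from 79 -> L from 19
Insert 83: R from 79
Insert 32: L from 79 -> R from 19 -> R from 20

In-order: [16, 19, 20, 32, 79, 83]


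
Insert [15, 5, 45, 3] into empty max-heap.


Insert 15: [15]
Insert 5: [15, 5]
Insert 45: [45, 5, 15]
Insert 3: [45, 5, 15, 3]

Final heap: [45, 5, 15, 3]


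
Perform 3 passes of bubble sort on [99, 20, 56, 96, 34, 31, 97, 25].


Initial: [99, 20, 56, 96, 34, 31, 97, 25]
Pass 1: [20, 56, 96, 34, 31, 97, 25, 99] (7 swaps)
Pass 2: [20, 56, 34, 31, 96, 25, 97, 99] (3 swaps)
Pass 3: [20, 34, 31, 56, 25, 96, 97, 99] (3 swaps)

After 3 passes: [20, 34, 31, 56, 25, 96, 97, 99]


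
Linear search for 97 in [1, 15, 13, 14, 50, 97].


i=0: 1!=97
i=1: 15!=97
i=2: 13!=97
i=3: 14!=97
i=4: 50!=97
i=5: 97==97 found!

Found at 5, 6 comps


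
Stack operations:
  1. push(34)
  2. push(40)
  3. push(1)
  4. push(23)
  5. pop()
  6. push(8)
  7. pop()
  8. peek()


push(34) -> [34]
push(40) -> [34, 40]
push(1) -> [34, 40, 1]
push(23) -> [34, 40, 1, 23]
pop()->23, [34, 40, 1]
push(8) -> [34, 40, 1, 8]
pop()->8, [34, 40, 1]
peek()->1

Final stack: [34, 40, 1]


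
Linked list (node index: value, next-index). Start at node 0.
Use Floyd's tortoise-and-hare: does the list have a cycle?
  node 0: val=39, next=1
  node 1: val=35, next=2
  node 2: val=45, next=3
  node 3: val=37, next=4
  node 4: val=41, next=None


Floyd's tortoise (slow, +1) and hare (fast, +2):
  init: slow=0, fast=0
  step 1: slow=1, fast=2
  step 2: slow=2, fast=4
  step 3: fast -> None, no cycle

Cycle: no


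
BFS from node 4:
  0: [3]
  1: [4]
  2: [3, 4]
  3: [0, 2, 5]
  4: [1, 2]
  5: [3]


Visit 4, enqueue [1, 2]
Visit 1, enqueue []
Visit 2, enqueue [3]
Visit 3, enqueue [0, 5]
Visit 0, enqueue []
Visit 5, enqueue []

BFS order: [4, 1, 2, 3, 0, 5]


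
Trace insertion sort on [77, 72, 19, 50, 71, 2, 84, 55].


Initial: [77, 72, 19, 50, 71, 2, 84, 55]
Insert 72: [72, 77, 19, 50, 71, 2, 84, 55]
Insert 19: [19, 72, 77, 50, 71, 2, 84, 55]
Insert 50: [19, 50, 72, 77, 71, 2, 84, 55]
Insert 71: [19, 50, 71, 72, 77, 2, 84, 55]
Insert 2: [2, 19, 50, 71, 72, 77, 84, 55]
Insert 84: [2, 19, 50, 71, 72, 77, 84, 55]
Insert 55: [2, 19, 50, 55, 71, 72, 77, 84]

Sorted: [2, 19, 50, 55, 71, 72, 77, 84]


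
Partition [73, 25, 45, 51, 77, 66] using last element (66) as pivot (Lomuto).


Pivot: 66
  25 <= 66: swap -> [25, 73, 45, 51, 77, 66]
  45 <= 66: swap -> [25, 45, 73, 51, 77, 66]
  51 <= 66: swap -> [25, 45, 51, 73, 77, 66]
Place pivot at 3: [25, 45, 51, 66, 77, 73]

Partitioned: [25, 45, 51, 66, 77, 73]


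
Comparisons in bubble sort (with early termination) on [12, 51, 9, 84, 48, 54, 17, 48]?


Algorithm: bubble sort (with early termination)
Input: [12, 51, 9, 84, 48, 54, 17, 48]
Sorted: [9, 12, 17, 48, 48, 51, 54, 84]

25


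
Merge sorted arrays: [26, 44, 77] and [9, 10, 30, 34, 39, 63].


Take 9 from B
Take 10 from B
Take 26 from A
Take 30 from B
Take 34 from B
Take 39 from B
Take 44 from A
Take 63 from B

Merged: [9, 10, 26, 30, 34, 39, 44, 63, 77]


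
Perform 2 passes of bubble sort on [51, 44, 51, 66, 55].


Initial: [51, 44, 51, 66, 55]
Pass 1: [44, 51, 51, 55, 66] (2 swaps)
Pass 2: [44, 51, 51, 55, 66] (0 swaps)

After 2 passes: [44, 51, 51, 55, 66]


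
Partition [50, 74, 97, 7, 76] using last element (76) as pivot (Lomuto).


Pivot: 76
  50 <= 76: advance i (no swap)
  74 <= 76: advance i (no swap)
  7 <= 76: swap -> [50, 74, 7, 97, 76]
Place pivot at 3: [50, 74, 7, 76, 97]

Partitioned: [50, 74, 7, 76, 97]


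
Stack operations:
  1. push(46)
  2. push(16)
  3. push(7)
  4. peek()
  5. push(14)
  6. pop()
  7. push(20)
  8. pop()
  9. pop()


push(46) -> [46]
push(16) -> [46, 16]
push(7) -> [46, 16, 7]
peek()->7
push(14) -> [46, 16, 7, 14]
pop()->14, [46, 16, 7]
push(20) -> [46, 16, 7, 20]
pop()->20, [46, 16, 7]
pop()->7, [46, 16]

Final stack: [46, 16]


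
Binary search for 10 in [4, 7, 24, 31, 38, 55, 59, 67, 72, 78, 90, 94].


Step 1: lo=0, hi=11, mid=5, val=55
Step 2: lo=0, hi=4, mid=2, val=24
Step 3: lo=0, hi=1, mid=0, val=4
Step 4: lo=1, hi=1, mid=1, val=7

Not found


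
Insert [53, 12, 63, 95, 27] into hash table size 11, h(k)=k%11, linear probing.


Insert 53: h=9 -> slot 9
Insert 12: h=1 -> slot 1
Insert 63: h=8 -> slot 8
Insert 95: h=7 -> slot 7
Insert 27: h=5 -> slot 5

Table: [None, 12, None, None, None, 27, None, 95, 63, 53, None]


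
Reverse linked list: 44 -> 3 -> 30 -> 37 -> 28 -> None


Step 1: curr=44, set curr.next=prev(None) | reversed so far: 44
Step 2: curr=3, set curr.next=prev(44) | reversed so far: 3 -> 44
Step 3: curr=30, set curr.next=prev(3) | reversed so far: 30 -> 3 -> 44
Step 4: curr=37, set curr.next=prev(30) | reversed so far: 37 -> 30 -> 3 -> 44
Step 5: curr=28, set curr.next=prev(37) | reversed so far: 28 -> 37 -> 30 -> 3 -> 44

28 -> 37 -> 30 -> 3 -> 44 -> None


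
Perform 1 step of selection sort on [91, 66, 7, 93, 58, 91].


Initial: [91, 66, 7, 93, 58, 91]
Step 1: min=7 at 2
  Swap: [7, 66, 91, 93, 58, 91]

After 1 step: [7, 66, 91, 93, 58, 91]


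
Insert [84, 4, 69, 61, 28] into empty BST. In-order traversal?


Insert 84: root
Insert 4: L from 84
Insert 69: L from 84 -> R from 4
Insert 61: L from 84 -> R from 4 -> L from 69
Insert 28: L from 84 -> R from 4 -> L from 69 -> L from 61

In-order: [4, 28, 61, 69, 84]


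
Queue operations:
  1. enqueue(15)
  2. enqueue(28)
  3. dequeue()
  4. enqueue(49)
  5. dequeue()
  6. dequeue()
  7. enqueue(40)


enqueue(15) -> [15]
enqueue(28) -> [15, 28]
dequeue()->15, [28]
enqueue(49) -> [28, 49]
dequeue()->28, [49]
dequeue()->49, []
enqueue(40) -> [40]

Final queue: [40]


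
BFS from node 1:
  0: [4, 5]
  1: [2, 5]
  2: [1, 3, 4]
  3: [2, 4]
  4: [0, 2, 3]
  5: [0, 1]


Visit 1, enqueue [2, 5]
Visit 2, enqueue [3, 4]
Visit 5, enqueue [0]
Visit 3, enqueue []
Visit 4, enqueue []
Visit 0, enqueue []

BFS order: [1, 2, 5, 3, 4, 0]


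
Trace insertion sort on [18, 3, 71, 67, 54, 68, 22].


Initial: [18, 3, 71, 67, 54, 68, 22]
Insert 3: [3, 18, 71, 67, 54, 68, 22]
Insert 71: [3, 18, 71, 67, 54, 68, 22]
Insert 67: [3, 18, 67, 71, 54, 68, 22]
Insert 54: [3, 18, 54, 67, 71, 68, 22]
Insert 68: [3, 18, 54, 67, 68, 71, 22]
Insert 22: [3, 18, 22, 54, 67, 68, 71]

Sorted: [3, 18, 22, 54, 67, 68, 71]


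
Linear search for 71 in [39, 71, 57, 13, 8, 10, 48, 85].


i=0: 39!=71
i=1: 71==71 found!

Found at 1, 2 comps


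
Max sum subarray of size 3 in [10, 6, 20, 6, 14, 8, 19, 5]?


[0:3]: 36
[1:4]: 32
[2:5]: 40
[3:6]: 28
[4:7]: 41
[5:8]: 32

Max: 41 at [4:7]


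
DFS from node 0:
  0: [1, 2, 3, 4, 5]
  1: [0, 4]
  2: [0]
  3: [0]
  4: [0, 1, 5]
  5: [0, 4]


Visit 0, push [5, 4, 3, 2, 1]
Visit 1, push [4]
Visit 4, push [5]
Visit 5, push []
Visit 2, push []
Visit 3, push []

DFS order: [0, 1, 4, 5, 2, 3]


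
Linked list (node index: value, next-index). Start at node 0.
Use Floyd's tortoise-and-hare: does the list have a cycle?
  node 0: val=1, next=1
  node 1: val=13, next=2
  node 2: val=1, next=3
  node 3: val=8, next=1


Floyd's tortoise (slow, +1) and hare (fast, +2):
  init: slow=0, fast=0
  step 1: slow=1, fast=2
  step 2: slow=2, fast=1
  step 3: slow=3, fast=3
  slow == fast at node 3: cycle detected

Cycle: yes


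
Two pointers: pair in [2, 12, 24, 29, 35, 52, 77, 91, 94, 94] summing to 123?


lo=0(2)+hi=9(94)=96
lo=1(12)+hi=9(94)=106
lo=2(24)+hi=9(94)=118
lo=3(29)+hi=9(94)=123

Yes: 29+94=123


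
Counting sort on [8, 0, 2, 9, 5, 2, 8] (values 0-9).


Input: [8, 0, 2, 9, 5, 2, 8]
Counts: [1, 0, 2, 0, 0, 1, 0, 0, 2, 1]

Sorted: [0, 2, 2, 5, 8, 8, 9]


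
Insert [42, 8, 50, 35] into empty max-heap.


Insert 42: [42]
Insert 8: [42, 8]
Insert 50: [50, 8, 42]
Insert 35: [50, 35, 42, 8]

Final heap: [50, 35, 42, 8]


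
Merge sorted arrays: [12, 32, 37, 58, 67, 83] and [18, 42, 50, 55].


Take 12 from A
Take 18 from B
Take 32 from A
Take 37 from A
Take 42 from B
Take 50 from B
Take 55 from B

Merged: [12, 18, 32, 37, 42, 50, 55, 58, 67, 83]


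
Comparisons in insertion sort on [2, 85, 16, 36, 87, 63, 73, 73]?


Algorithm: insertion sort
Input: [2, 85, 16, 36, 87, 63, 73, 73]
Sorted: [2, 16, 36, 63, 73, 73, 85, 87]

15


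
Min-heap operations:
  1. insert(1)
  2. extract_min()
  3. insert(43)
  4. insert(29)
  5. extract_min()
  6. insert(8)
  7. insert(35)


insert(1) -> [1]
extract_min()->1, []
insert(43) -> [43]
insert(29) -> [29, 43]
extract_min()->29, [43]
insert(8) -> [8, 43]
insert(35) -> [8, 43, 35]

Final heap: [8, 43, 35]


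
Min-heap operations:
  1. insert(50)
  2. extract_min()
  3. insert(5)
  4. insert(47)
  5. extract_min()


insert(50) -> [50]
extract_min()->50, []
insert(5) -> [5]
insert(47) -> [5, 47]
extract_min()->5, [47]

Final heap: [47]


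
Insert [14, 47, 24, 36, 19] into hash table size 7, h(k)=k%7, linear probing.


Insert 14: h=0 -> slot 0
Insert 47: h=5 -> slot 5
Insert 24: h=3 -> slot 3
Insert 36: h=1 -> slot 1
Insert 19: h=5, 1 probes -> slot 6

Table: [14, 36, None, 24, None, 47, 19]


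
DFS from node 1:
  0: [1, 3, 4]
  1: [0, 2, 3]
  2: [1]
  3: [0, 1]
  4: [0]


Visit 1, push [3, 2, 0]
Visit 0, push [4, 3]
Visit 3, push []
Visit 4, push []
Visit 2, push []

DFS order: [1, 0, 3, 4, 2]


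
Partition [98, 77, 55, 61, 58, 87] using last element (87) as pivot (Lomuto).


Pivot: 87
  77 <= 87: swap -> [77, 98, 55, 61, 58, 87]
  55 <= 87: swap -> [77, 55, 98, 61, 58, 87]
  61 <= 87: swap -> [77, 55, 61, 98, 58, 87]
  58 <= 87: swap -> [77, 55, 61, 58, 98, 87]
Place pivot at 4: [77, 55, 61, 58, 87, 98]

Partitioned: [77, 55, 61, 58, 87, 98]


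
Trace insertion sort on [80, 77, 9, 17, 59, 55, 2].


Initial: [80, 77, 9, 17, 59, 55, 2]
Insert 77: [77, 80, 9, 17, 59, 55, 2]
Insert 9: [9, 77, 80, 17, 59, 55, 2]
Insert 17: [9, 17, 77, 80, 59, 55, 2]
Insert 59: [9, 17, 59, 77, 80, 55, 2]
Insert 55: [9, 17, 55, 59, 77, 80, 2]
Insert 2: [2, 9, 17, 55, 59, 77, 80]

Sorted: [2, 9, 17, 55, 59, 77, 80]


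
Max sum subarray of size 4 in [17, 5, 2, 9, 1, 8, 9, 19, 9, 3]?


[0:4]: 33
[1:5]: 17
[2:6]: 20
[3:7]: 27
[4:8]: 37
[5:9]: 45
[6:10]: 40

Max: 45 at [5:9]


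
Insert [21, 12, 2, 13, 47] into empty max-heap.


Insert 21: [21]
Insert 12: [21, 12]
Insert 2: [21, 12, 2]
Insert 13: [21, 13, 2, 12]
Insert 47: [47, 21, 2, 12, 13]

Final heap: [47, 21, 2, 12, 13]


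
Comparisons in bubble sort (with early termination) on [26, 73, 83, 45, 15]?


Algorithm: bubble sort (with early termination)
Input: [26, 73, 83, 45, 15]
Sorted: [15, 26, 45, 73, 83]

10


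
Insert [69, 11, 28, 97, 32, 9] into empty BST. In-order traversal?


Insert 69: root
Insert 11: L from 69
Insert 28: L from 69 -> R from 11
Insert 97: R from 69
Insert 32: L from 69 -> R from 11 -> R from 28
Insert 9: L from 69 -> L from 11

In-order: [9, 11, 28, 32, 69, 97]


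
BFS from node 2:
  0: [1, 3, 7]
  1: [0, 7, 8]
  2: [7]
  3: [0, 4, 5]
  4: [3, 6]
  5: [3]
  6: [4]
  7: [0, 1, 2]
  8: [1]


Visit 2, enqueue [7]
Visit 7, enqueue [0, 1]
Visit 0, enqueue [3]
Visit 1, enqueue [8]
Visit 3, enqueue [4, 5]
Visit 8, enqueue []
Visit 4, enqueue [6]
Visit 5, enqueue []
Visit 6, enqueue []

BFS order: [2, 7, 0, 1, 3, 8, 4, 5, 6]


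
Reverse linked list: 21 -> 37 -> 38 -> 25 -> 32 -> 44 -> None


Step 1: curr=21, set curr.next=prev(None) | reversed so far: 21
Step 2: curr=37, set curr.next=prev(21) | reversed so far: 37 -> 21
Step 3: curr=38, set curr.next=prev(37) | reversed so far: 38 -> 37 -> 21
Step 4: curr=25, set curr.next=prev(38) | reversed so far: 25 -> 38 -> 37 -> 21
Step 5: curr=32, set curr.next=prev(25) | reversed so far: 32 -> 25 -> 38 -> 37 -> 21
Step 6: curr=44, set curr.next=prev(32) | reversed so far: 44 -> 32 -> 25 -> 38 -> 37 -> 21

44 -> 32 -> 25 -> 38 -> 37 -> 21 -> None


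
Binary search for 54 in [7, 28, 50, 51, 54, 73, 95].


Step 1: lo=0, hi=6, mid=3, val=51
Step 2: lo=4, hi=6, mid=5, val=73
Step 3: lo=4, hi=4, mid=4, val=54

Found at index 4


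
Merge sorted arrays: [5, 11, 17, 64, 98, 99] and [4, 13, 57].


Take 4 from B
Take 5 from A
Take 11 from A
Take 13 from B
Take 17 from A
Take 57 from B

Merged: [4, 5, 11, 13, 17, 57, 64, 98, 99]


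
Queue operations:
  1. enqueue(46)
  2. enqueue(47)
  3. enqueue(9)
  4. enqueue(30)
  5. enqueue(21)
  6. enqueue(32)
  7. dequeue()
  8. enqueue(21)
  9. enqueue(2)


enqueue(46) -> [46]
enqueue(47) -> [46, 47]
enqueue(9) -> [46, 47, 9]
enqueue(30) -> [46, 47, 9, 30]
enqueue(21) -> [46, 47, 9, 30, 21]
enqueue(32) -> [46, 47, 9, 30, 21, 32]
dequeue()->46, [47, 9, 30, 21, 32]
enqueue(21) -> [47, 9, 30, 21, 32, 21]
enqueue(2) -> [47, 9, 30, 21, 32, 21, 2]

Final queue: [47, 9, 30, 21, 32, 21, 2]


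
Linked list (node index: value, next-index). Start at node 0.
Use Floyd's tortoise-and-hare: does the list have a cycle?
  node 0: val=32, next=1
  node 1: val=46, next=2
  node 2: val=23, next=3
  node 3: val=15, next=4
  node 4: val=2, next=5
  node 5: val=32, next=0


Floyd's tortoise (slow, +1) and hare (fast, +2):
  init: slow=0, fast=0
  step 1: slow=1, fast=2
  step 2: slow=2, fast=4
  step 3: slow=3, fast=0
  step 4: slow=4, fast=2
  step 5: slow=5, fast=4
  step 6: slow=0, fast=0
  slow == fast at node 0: cycle detected

Cycle: yes


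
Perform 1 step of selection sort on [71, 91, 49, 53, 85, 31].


Initial: [71, 91, 49, 53, 85, 31]
Step 1: min=31 at 5
  Swap: [31, 91, 49, 53, 85, 71]

After 1 step: [31, 91, 49, 53, 85, 71]


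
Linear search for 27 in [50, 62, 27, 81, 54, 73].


i=0: 50!=27
i=1: 62!=27
i=2: 27==27 found!

Found at 2, 3 comps


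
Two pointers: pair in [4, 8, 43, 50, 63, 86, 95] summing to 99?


lo=0(4)+hi=6(95)=99

Yes: 4+95=99


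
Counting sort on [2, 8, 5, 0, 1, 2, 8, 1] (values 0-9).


Input: [2, 8, 5, 0, 1, 2, 8, 1]
Counts: [1, 2, 2, 0, 0, 1, 0, 0, 2, 0]

Sorted: [0, 1, 1, 2, 2, 5, 8, 8]


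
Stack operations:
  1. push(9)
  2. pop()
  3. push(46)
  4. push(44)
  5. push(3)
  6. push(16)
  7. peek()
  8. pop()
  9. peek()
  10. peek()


push(9) -> [9]
pop()->9, []
push(46) -> [46]
push(44) -> [46, 44]
push(3) -> [46, 44, 3]
push(16) -> [46, 44, 3, 16]
peek()->16
pop()->16, [46, 44, 3]
peek()->3
peek()->3

Final stack: [46, 44, 3]


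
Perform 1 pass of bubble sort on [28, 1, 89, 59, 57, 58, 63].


Initial: [28, 1, 89, 59, 57, 58, 63]
Pass 1: [1, 28, 59, 57, 58, 63, 89] (5 swaps)

After 1 pass: [1, 28, 59, 57, 58, 63, 89]


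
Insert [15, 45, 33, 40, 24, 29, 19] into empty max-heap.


Insert 15: [15]
Insert 45: [45, 15]
Insert 33: [45, 15, 33]
Insert 40: [45, 40, 33, 15]
Insert 24: [45, 40, 33, 15, 24]
Insert 29: [45, 40, 33, 15, 24, 29]
Insert 19: [45, 40, 33, 15, 24, 29, 19]

Final heap: [45, 40, 33, 15, 24, 29, 19]


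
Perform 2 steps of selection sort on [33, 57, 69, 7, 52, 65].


Initial: [33, 57, 69, 7, 52, 65]
Step 1: min=7 at 3
  Swap: [7, 57, 69, 33, 52, 65]
Step 2: min=33 at 3
  Swap: [7, 33, 69, 57, 52, 65]

After 2 steps: [7, 33, 69, 57, 52, 65]


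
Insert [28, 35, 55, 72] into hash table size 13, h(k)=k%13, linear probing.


Insert 28: h=2 -> slot 2
Insert 35: h=9 -> slot 9
Insert 55: h=3 -> slot 3
Insert 72: h=7 -> slot 7

Table: [None, None, 28, 55, None, None, None, 72, None, 35, None, None, None]


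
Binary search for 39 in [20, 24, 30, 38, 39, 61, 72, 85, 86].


Step 1: lo=0, hi=8, mid=4, val=39

Found at index 4


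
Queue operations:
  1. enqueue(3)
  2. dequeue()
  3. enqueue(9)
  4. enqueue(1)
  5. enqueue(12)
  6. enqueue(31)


enqueue(3) -> [3]
dequeue()->3, []
enqueue(9) -> [9]
enqueue(1) -> [9, 1]
enqueue(12) -> [9, 1, 12]
enqueue(31) -> [9, 1, 12, 31]

Final queue: [9, 1, 12, 31]


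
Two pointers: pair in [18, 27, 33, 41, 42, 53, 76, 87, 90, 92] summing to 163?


lo=0(18)+hi=9(92)=110
lo=1(27)+hi=9(92)=119
lo=2(33)+hi=9(92)=125
lo=3(41)+hi=9(92)=133
lo=4(42)+hi=9(92)=134
lo=5(53)+hi=9(92)=145
lo=6(76)+hi=9(92)=168
lo=6(76)+hi=8(90)=166
lo=6(76)+hi=7(87)=163

Yes: 76+87=163


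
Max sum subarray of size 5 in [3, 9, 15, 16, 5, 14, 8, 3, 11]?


[0:5]: 48
[1:6]: 59
[2:7]: 58
[3:8]: 46
[4:9]: 41

Max: 59 at [1:6]


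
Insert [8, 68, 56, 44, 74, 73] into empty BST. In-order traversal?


Insert 8: root
Insert 68: R from 8
Insert 56: R from 8 -> L from 68
Insert 44: R from 8 -> L from 68 -> L from 56
Insert 74: R from 8 -> R from 68
Insert 73: R from 8 -> R from 68 -> L from 74

In-order: [8, 44, 56, 68, 73, 74]


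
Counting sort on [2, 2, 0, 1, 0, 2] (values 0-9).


Input: [2, 2, 0, 1, 0, 2]
Counts: [2, 1, 3, 0, 0, 0, 0, 0, 0, 0]

Sorted: [0, 0, 1, 2, 2, 2]


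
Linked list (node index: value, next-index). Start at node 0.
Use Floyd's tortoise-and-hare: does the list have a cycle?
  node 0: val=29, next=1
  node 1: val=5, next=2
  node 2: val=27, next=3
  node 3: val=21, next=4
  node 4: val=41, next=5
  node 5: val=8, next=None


Floyd's tortoise (slow, +1) and hare (fast, +2):
  init: slow=0, fast=0
  step 1: slow=1, fast=2
  step 2: slow=2, fast=4
  step 3: fast 4->5->None, no cycle

Cycle: no


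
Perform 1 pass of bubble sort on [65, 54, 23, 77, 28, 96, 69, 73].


Initial: [65, 54, 23, 77, 28, 96, 69, 73]
Pass 1: [54, 23, 65, 28, 77, 69, 73, 96] (5 swaps)

After 1 pass: [54, 23, 65, 28, 77, 69, 73, 96]


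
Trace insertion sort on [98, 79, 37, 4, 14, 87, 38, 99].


Initial: [98, 79, 37, 4, 14, 87, 38, 99]
Insert 79: [79, 98, 37, 4, 14, 87, 38, 99]
Insert 37: [37, 79, 98, 4, 14, 87, 38, 99]
Insert 4: [4, 37, 79, 98, 14, 87, 38, 99]
Insert 14: [4, 14, 37, 79, 98, 87, 38, 99]
Insert 87: [4, 14, 37, 79, 87, 98, 38, 99]
Insert 38: [4, 14, 37, 38, 79, 87, 98, 99]
Insert 99: [4, 14, 37, 38, 79, 87, 98, 99]

Sorted: [4, 14, 37, 38, 79, 87, 98, 99]


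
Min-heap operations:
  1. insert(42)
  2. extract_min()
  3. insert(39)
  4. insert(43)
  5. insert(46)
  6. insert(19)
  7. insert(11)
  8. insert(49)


insert(42) -> [42]
extract_min()->42, []
insert(39) -> [39]
insert(43) -> [39, 43]
insert(46) -> [39, 43, 46]
insert(19) -> [19, 39, 46, 43]
insert(11) -> [11, 19, 46, 43, 39]
insert(49) -> [11, 19, 46, 43, 39, 49]

Final heap: [11, 19, 46, 43, 39, 49]


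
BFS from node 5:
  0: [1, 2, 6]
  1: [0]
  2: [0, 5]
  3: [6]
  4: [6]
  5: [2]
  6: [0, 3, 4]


Visit 5, enqueue [2]
Visit 2, enqueue [0]
Visit 0, enqueue [1, 6]
Visit 1, enqueue []
Visit 6, enqueue [3, 4]
Visit 3, enqueue []
Visit 4, enqueue []

BFS order: [5, 2, 0, 1, 6, 3, 4]


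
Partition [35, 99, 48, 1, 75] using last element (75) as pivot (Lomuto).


Pivot: 75
  35 <= 75: advance i (no swap)
  48 <= 75: swap -> [35, 48, 99, 1, 75]
  1 <= 75: swap -> [35, 48, 1, 99, 75]
Place pivot at 3: [35, 48, 1, 75, 99]

Partitioned: [35, 48, 1, 75, 99]


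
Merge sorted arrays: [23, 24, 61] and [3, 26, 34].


Take 3 from B
Take 23 from A
Take 24 from A
Take 26 from B
Take 34 from B

Merged: [3, 23, 24, 26, 34, 61]


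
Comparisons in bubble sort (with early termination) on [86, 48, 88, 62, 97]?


Algorithm: bubble sort (with early termination)
Input: [86, 48, 88, 62, 97]
Sorted: [48, 62, 86, 88, 97]

9


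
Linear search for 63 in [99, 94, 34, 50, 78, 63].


i=0: 99!=63
i=1: 94!=63
i=2: 34!=63
i=3: 50!=63
i=4: 78!=63
i=5: 63==63 found!

Found at 5, 6 comps


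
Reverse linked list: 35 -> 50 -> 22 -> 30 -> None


Step 1: curr=35, set curr.next=prev(None) | reversed so far: 35
Step 2: curr=50, set curr.next=prev(35) | reversed so far: 50 -> 35
Step 3: curr=22, set curr.next=prev(50) | reversed so far: 22 -> 50 -> 35
Step 4: curr=30, set curr.next=prev(22) | reversed so far: 30 -> 22 -> 50 -> 35

30 -> 22 -> 50 -> 35 -> None


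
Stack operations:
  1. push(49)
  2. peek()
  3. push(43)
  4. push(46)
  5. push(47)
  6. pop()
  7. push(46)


push(49) -> [49]
peek()->49
push(43) -> [49, 43]
push(46) -> [49, 43, 46]
push(47) -> [49, 43, 46, 47]
pop()->47, [49, 43, 46]
push(46) -> [49, 43, 46, 46]

Final stack: [49, 43, 46, 46]


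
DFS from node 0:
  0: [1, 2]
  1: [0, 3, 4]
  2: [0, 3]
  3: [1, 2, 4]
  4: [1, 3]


Visit 0, push [2, 1]
Visit 1, push [4, 3]
Visit 3, push [4, 2]
Visit 2, push []
Visit 4, push []

DFS order: [0, 1, 3, 2, 4]


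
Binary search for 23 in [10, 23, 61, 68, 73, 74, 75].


Step 1: lo=0, hi=6, mid=3, val=68
Step 2: lo=0, hi=2, mid=1, val=23

Found at index 1


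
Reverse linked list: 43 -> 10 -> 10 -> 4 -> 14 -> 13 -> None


Step 1: curr=43, set curr.next=prev(None) | reversed so far: 43
Step 2: curr=10, set curr.next=prev(43) | reversed so far: 10 -> 43
Step 3: curr=10, set curr.next=prev(10) | reversed so far: 10 -> 10 -> 43
Step 4: curr=4, set curr.next=prev(10) | reversed so far: 4 -> 10 -> 10 -> 43
Step 5: curr=14, set curr.next=prev(4) | reversed so far: 14 -> 4 -> 10 -> 10 -> 43
Step 6: curr=13, set curr.next=prev(14) | reversed so far: 13 -> 14 -> 4 -> 10 -> 10 -> 43

13 -> 14 -> 4 -> 10 -> 10 -> 43 -> None


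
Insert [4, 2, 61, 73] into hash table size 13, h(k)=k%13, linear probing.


Insert 4: h=4 -> slot 4
Insert 2: h=2 -> slot 2
Insert 61: h=9 -> slot 9
Insert 73: h=8 -> slot 8

Table: [None, None, 2, None, 4, None, None, None, 73, 61, None, None, None]


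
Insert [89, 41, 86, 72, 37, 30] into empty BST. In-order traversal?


Insert 89: root
Insert 41: L from 89
Insert 86: L from 89 -> R from 41
Insert 72: L from 89 -> R from 41 -> L from 86
Insert 37: L from 89 -> L from 41
Insert 30: L from 89 -> L from 41 -> L from 37

In-order: [30, 37, 41, 72, 86, 89]


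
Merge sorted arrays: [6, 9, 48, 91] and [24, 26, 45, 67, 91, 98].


Take 6 from A
Take 9 from A
Take 24 from B
Take 26 from B
Take 45 from B
Take 48 from A
Take 67 from B
Take 91 from A

Merged: [6, 9, 24, 26, 45, 48, 67, 91, 91, 98]


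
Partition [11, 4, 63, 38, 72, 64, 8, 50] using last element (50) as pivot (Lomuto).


Pivot: 50
  11 <= 50: advance i (no swap)
  4 <= 50: advance i (no swap)
  38 <= 50: swap -> [11, 4, 38, 63, 72, 64, 8, 50]
  8 <= 50: swap -> [11, 4, 38, 8, 72, 64, 63, 50]
Place pivot at 4: [11, 4, 38, 8, 50, 64, 63, 72]

Partitioned: [11, 4, 38, 8, 50, 64, 63, 72]


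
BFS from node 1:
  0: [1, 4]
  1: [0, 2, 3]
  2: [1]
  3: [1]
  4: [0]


Visit 1, enqueue [0, 2, 3]
Visit 0, enqueue [4]
Visit 2, enqueue []
Visit 3, enqueue []
Visit 4, enqueue []

BFS order: [1, 0, 2, 3, 4]


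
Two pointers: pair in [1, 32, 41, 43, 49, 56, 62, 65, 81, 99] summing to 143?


lo=0(1)+hi=9(99)=100
lo=1(32)+hi=9(99)=131
lo=2(41)+hi=9(99)=140
lo=3(43)+hi=9(99)=142
lo=4(49)+hi=9(99)=148
lo=4(49)+hi=8(81)=130
lo=5(56)+hi=8(81)=137
lo=6(62)+hi=8(81)=143

Yes: 62+81=143
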